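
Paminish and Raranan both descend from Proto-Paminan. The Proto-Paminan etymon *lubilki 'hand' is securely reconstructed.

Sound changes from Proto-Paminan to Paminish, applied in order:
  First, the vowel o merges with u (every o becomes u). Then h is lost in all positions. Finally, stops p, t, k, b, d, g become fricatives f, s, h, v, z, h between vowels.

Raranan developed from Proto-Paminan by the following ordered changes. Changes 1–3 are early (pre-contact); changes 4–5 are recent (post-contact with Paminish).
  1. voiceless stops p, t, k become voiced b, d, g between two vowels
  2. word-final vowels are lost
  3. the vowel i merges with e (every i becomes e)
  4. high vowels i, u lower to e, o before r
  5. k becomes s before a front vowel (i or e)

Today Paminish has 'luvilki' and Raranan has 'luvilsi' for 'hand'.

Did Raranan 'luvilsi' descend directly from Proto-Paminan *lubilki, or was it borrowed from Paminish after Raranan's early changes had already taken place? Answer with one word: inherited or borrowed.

borrowed

If inherited, *lubilki would pass through all of Raranan's changes:
Raranan: start from *lubilki.
  rule 1: no change — lubilki
  rule 2 (apocope): lubilki → lubilk
  rule 3 (vowel merger): lubilk → lubelk
  rule 4: no change — lubelk
  rule 5: no change — lubelk
  ⇒ Raranan lubelk
If borrowed from Paminish 'luvilki' after the early changes, it would undergo only the recent ones:
  rule 4 (pre-rhotic lowering): no change (luvilki)
  rule 5 (palatalisation): luvilki → luvilsi
  ⇒ as a loan: luvilsi
Raranan 'luvilsi' matches the loan outcome 'luvilsi', not the inherited 'lubelk' — it skipped the early Raranan changes, so it was borrowed from Paminish.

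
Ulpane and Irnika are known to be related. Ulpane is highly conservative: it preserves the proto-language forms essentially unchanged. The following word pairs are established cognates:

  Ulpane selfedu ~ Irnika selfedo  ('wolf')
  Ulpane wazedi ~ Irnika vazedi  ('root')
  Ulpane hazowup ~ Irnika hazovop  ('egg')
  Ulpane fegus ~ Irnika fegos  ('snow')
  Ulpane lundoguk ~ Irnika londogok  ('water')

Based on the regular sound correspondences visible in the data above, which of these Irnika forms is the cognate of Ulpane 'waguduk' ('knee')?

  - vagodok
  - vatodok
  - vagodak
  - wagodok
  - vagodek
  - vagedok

vagodok

wazedi ~ vazedi — Ulpane w corresponds to Irnika v word-initially before a back vowel.
fegus ~ fegos, lundoguk ~ londogok — Ulpane u corresponds to Irnika o after a consonant, before a consonant other than r, m, n, p, b, f, v.
Applying these to Ulpane 'waguduk':
  waguduk → vaguduk   (w→v word-initially before a back vowel)
  vaguduk → vagoduk   (u→o after a consonant, before a consonant other than r, m, n, p, b, f, v)
  vagoduk → vagodok   (u→o after a consonant, before a consonant other than r, m, n, p, b, f, v)
So the Irnika cognate is 'vagodok'.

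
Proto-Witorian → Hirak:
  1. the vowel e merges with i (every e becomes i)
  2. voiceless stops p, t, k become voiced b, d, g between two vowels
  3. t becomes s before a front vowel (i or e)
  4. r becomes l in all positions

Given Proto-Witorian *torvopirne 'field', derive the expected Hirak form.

Hirak: *torvopirne
  torvopirne → torvopirni   [vowel merger]
  torvopirni → torvobirni   [intervocalic voicing]
  torvobirni (rule 3 does not apply)
  torvobirni → tolvobilni   [unconditioned shift]
  giving Hirak tolvobilni.

tolvobilni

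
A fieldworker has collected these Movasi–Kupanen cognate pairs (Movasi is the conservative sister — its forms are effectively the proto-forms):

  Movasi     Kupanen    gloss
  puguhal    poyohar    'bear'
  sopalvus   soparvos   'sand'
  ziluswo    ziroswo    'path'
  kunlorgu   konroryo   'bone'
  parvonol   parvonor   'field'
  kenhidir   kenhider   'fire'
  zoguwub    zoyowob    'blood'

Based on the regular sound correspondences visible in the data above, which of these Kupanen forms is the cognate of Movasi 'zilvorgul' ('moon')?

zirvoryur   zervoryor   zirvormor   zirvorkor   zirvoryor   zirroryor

zirvoryor

sopalvus ~ soparvos — Movasi l corresponds to Kupanen r after a vowel, before a labial obstruent.
kunlorgu ~ konroryo — Movasi g corresponds to Kupanen y after a consonant, before a back vowel.
puguhal ~ poyohar, sopalvus ~ soparvos — Movasi u corresponds to Kupanen o after a consonant, before a consonant other than r, m, n, p, b, f, v.
puguhal ~ poyohar, parvonol ~ parvonor — Movasi l corresponds to Kupanen r word-finally.
Applying these to Movasi 'zilvorgul':
  zilvorgul → zirvorgul   (l→r after a vowel, before a labial obstruent)
  zirvorgul → zirvoryul   (g→y after a consonant, before a back vowel)
  zirvoryul → zirvoryol   (u→o after a consonant, before a consonant other than r, m, n, p, b, f, v)
  zirvoryol → zirvoryor   (l→r word-finally)
So the Kupanen cognate is 'zirvoryor'.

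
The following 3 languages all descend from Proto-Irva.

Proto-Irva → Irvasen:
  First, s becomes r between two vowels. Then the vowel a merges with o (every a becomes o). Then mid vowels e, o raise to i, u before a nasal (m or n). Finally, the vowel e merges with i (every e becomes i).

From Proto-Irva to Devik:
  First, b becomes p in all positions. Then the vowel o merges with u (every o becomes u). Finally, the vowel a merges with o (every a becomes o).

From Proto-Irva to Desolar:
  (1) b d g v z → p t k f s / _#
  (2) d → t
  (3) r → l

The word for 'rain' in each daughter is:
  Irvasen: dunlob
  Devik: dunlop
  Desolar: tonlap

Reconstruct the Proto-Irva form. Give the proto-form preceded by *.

Position 2: Irvasen has u, Devik has u, Desolar has o. Desolar preserves o here (none of its changes turn any other segment into o), so the proto-segment is *o.
Position 5: Irvasen has o, Devik has o, Desolar has a. Desolar preserves a here (none of its changes turn any other segment into a), so the proto-segment is *a.
Position 6: Irvasen has b, Devik has p, Desolar has p. Irvasen preserves b here (none of its changes turn any other segment into b), so the proto-segment is *b.
This points to *donlab. Verify forward in each daughter:
Irvasen: *donlab
  donlab (rule 1 does not apply)
  donlab → donlob   [vowel merger]
  donlob → dunlob   [pre-nasal raising]
  dunlob (rule 4 does not apply)
  giving Irvasen dunlob.
Devik: *donlab > donlap > dunlap > dunlop  (by unconditioned shift, vowel merger, vowel merger)
Desolar: start from *donlab.
  rule 1 (final devoicing): donlab → donlap
  rule 2 (unconditioned shift): donlap → tonlap
  rule 3: no change — tonlap
  ⇒ Desolar tonlap
Only *donlab yields all of Irvasen dunlob, Devik dunlop, Desolar tonlap.

*donlab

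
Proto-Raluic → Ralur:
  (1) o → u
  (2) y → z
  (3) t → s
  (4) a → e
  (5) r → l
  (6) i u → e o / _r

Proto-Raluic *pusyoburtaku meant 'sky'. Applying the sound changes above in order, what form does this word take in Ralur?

puszubulseku

Ralur: *pusyoburtaku
  pusyoburtaku → pusyuburtaku   [vowel merger]
  pusyuburtaku → puszuburtaku   [unconditioned shift]
  puszuburtaku → puszubursaku   [unconditioned shift]
  puszubursaku → puszuburseku   [vowel merger]
  puszuburseku → puszubulseku   [unconditioned shift]
  puszubulseku (rule 6 does not apply)
  giving Ralur puszubulseku.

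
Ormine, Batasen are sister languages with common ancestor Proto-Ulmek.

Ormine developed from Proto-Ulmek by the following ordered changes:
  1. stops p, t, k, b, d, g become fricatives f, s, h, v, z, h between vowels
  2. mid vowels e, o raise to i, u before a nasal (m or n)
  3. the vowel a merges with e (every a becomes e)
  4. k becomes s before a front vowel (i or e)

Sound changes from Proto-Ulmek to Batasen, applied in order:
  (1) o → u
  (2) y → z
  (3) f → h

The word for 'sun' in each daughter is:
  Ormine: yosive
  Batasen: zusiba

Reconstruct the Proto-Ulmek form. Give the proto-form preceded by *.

Position 5: Ormine has v, Batasen has b. Batasen preserves b here (none of its changes turn any other segment into b), so the proto-segment is *b.
Position 1: Ormine has y, Batasen has z. Ormine preserves y here (none of its changes turn any other segment into y), so the proto-segment is *y.
Position 6: Ormine has e, Batasen has a. Batasen preserves a here (none of its changes turn any other segment into a), so the proto-segment is *a.
Continuing position by position gives *yosiba; check it forward:
Ormine: start from *yosiba.
  rule 1 (intervocalic lenition): yosiba → yosiva
  rule 2: no change — yosiva
  rule 3 (vowel merger): yosiva → yosive
  rule 4: no change — yosive
  ⇒ Ormine yosive
Batasen: start from *yosiba.
  rule 1 (vowel merger): yosiba → yusiba
  rule 2 (unconditioned shift): yusiba → zusiba
  rule 3: no change — zusiba
  ⇒ Batasen zusiba
*yosiba is the unique common source.

*yosiba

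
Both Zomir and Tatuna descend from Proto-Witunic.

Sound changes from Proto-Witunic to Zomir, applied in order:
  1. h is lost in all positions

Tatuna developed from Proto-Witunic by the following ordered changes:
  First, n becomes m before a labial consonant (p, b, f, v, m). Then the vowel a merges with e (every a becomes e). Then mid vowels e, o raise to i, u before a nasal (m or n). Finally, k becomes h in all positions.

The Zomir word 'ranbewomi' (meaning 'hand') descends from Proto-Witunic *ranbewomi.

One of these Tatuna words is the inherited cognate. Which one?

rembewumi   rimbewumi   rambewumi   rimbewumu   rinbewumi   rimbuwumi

rimbewumi

Tatuna: start from *ranbewomi.
  rule 1 (nasal place assimilation): ranbewomi → rambewomi
  rule 2 (vowel merger): rambewomi → rembewomi
  rule 3 (pre-nasal raising): rembewomi → rimbewumi
  rule 4: no change — rimbewumi
  ⇒ Tatuna rimbewumi
Only 'rimbewumi' matches the regular Tatuna development of *ranbewomi.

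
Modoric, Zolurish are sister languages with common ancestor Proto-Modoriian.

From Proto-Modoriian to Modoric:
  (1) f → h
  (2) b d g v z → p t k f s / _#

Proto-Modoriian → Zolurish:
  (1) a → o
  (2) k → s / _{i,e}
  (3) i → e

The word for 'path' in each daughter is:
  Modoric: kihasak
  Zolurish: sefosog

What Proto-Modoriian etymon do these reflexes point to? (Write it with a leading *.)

*kifasag

Position 2: Modoric has i, Zolurish has e. Modoric preserves i here (none of its changes turn any other segment into i), so the proto-segment is *i.
Position 6: Modoric has a, Zolurish has o. Modoric preserves a here (none of its changes turn any other segment into a), so the proto-segment is *a.
Position 1: Modoric has k, Zolurish has s. Taking the neighbouring segments as reconstructed: Modoric k can only go back to *k; Zolurish s could go back to *k or *s — the one source consistent with every daughter is *k.
This points to *kifasag. Verify forward in each daughter:
Modoric: start from *kifasag.
  rule 1 (unconditioned shift): kifasag → kihasag
  rule 2 (final devoicing): kihasag → kihasak
  ⇒ Modoric kihasak
Zolurish: *kifasag > kifosog > sifosog > sefosog  (by vowel merger, palatalisation, vowel merger)
Only *kifasag yields all of Modoric kihasak, Zolurish sefosog.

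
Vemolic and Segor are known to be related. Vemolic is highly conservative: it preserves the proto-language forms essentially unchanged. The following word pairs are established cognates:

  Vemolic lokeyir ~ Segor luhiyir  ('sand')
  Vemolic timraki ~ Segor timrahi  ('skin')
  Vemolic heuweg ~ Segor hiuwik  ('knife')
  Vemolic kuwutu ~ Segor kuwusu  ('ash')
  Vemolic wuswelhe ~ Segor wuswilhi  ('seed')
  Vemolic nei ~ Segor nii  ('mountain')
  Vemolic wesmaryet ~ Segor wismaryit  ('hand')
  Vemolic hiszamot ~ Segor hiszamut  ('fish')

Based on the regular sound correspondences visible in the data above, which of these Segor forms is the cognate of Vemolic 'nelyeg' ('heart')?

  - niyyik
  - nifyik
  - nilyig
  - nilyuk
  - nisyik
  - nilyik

nilyik

lokeyir ~ luhiyir, heuweg ~ hiuwik — Vemolic e corresponds to Segor i after a consonant, before a consonant other than r, m, n, p, b, f, v.
heuweg ~ hiuwik — Vemolic g corresponds to Segor k word-finally.
Applying these to Vemolic 'nelyeg':
  nelyeg → nilyeg   (e→i after a consonant, before a consonant other than r, m, n, p, b, f, v)
  nilyeg → nilyig   (e→i after a consonant, before a consonant other than r, m, n, p, b, f, v)
  nilyig → nilyik   (g→k word-finally)
So the Segor cognate is 'nilyik'.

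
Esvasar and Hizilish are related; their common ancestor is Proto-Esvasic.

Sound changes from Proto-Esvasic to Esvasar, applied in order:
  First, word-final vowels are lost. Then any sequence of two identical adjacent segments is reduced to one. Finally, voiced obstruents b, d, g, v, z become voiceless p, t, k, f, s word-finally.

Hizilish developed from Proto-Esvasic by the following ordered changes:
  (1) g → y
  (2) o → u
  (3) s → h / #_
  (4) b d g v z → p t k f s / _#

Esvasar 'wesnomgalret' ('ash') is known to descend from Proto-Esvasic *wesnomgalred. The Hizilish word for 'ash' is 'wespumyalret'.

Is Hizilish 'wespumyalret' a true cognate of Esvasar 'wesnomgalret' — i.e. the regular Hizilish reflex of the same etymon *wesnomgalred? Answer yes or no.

no

Derive the expected Hizilish reflex of *wesnomgalred:
Hizilish: *wesnomgalred > wesnomyalred > wesnumyalred > wesnumyalret  (by unconditioned shift, vowel merger, final devoicing)
The regular Hizilish reflex would be 'wesnumyalret', but the attested form is 'wespumyalret'. The correspondence is irregular, so they are not cognates (the Hizilish form has a different source).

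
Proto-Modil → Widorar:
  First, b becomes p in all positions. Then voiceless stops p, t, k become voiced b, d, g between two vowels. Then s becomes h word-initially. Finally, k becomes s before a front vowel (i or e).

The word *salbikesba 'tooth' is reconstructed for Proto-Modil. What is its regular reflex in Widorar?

halpigespa

Widorar: start from *salbikesba.
  rule 1 (unconditioned shift): salbikesba → salpikespa
  rule 2 (intervocalic voicing): salpikespa → salpigespa
  rule 3 (debuccalisation): salpigespa → halpigespa
  rule 4: no change — halpigespa
  ⇒ Widorar halpigespa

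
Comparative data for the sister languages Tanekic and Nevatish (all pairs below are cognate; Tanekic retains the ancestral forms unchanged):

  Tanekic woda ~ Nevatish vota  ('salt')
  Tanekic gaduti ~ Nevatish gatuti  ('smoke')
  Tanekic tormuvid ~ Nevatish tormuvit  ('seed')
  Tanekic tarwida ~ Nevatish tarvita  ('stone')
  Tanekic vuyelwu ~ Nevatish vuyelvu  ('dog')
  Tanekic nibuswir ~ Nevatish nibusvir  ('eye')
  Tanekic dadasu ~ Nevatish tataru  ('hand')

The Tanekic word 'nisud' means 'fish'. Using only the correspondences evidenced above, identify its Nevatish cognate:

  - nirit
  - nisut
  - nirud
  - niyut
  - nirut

nirut

dadasu ~ tataru — Tanekic s corresponds to Nevatish r between vowels (before a back vowel).
tormuvid ~ tormuvit — Tanekic d corresponds to Nevatish t word-finally.
Applying these to Tanekic 'nisud':
  nisud → nirud   (s→r between vowels (before a back vowel))
  nirud → nirut   (d→t word-finally)
So the Nevatish cognate is 'nirut'.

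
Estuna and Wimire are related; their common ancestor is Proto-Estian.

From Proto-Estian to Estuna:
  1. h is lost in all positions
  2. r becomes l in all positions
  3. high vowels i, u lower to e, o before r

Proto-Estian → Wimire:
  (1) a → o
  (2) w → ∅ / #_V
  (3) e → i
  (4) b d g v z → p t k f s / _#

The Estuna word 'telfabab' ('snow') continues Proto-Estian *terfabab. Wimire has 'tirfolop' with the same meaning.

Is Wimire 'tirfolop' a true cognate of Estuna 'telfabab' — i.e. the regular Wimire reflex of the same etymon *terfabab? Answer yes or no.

no

Derive the expected Wimire reflex of *terfabab:
Wimire: *terfabab > terfobob > tirfobob > tirfobop  (by vowel merger, vowel merger, final devoicing)
The regular Wimire reflex would be 'tirfobop', but the attested form is 'tirfolop'. The correspondence is irregular, so they are not cognates (the Wimire form has a different source).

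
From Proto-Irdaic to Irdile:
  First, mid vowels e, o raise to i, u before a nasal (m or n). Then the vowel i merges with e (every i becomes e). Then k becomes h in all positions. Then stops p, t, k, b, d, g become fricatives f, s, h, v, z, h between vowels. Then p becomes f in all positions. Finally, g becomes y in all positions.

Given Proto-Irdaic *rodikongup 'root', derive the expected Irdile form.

rozehunyuf

Irdile: *rodikongup
  rodikongup → rodikungup   [pre-nasal raising]
  rodikungup → rodekungup   [vowel merger]
  rodekungup → rodehungup   [unconditioned shift]
  rodehungup → rozehungup   [intervocalic lenition]
  rozehungup → rozehunguf   [unconditioned shift]
  rozehunguf → rozehunyuf   [unconditioned shift]
  giving Irdile rozehunyuf.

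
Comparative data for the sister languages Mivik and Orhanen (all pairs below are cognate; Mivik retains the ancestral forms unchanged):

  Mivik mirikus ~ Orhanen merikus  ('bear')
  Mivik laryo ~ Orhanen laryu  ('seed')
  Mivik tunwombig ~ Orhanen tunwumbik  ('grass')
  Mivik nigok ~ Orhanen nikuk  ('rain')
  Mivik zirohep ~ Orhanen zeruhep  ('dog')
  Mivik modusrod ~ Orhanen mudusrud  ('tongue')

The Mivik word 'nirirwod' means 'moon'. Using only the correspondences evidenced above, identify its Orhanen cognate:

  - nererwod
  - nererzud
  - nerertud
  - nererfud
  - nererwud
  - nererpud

mirikus ~ merikus, zirohep ~ zeruhep — Mivik i corresponds to Orhanen e after a consonant, before r.
nigok ~ nikuk, zirohep ~ zeruhep — Mivik o corresponds to Orhanen u after a consonant, before a consonant other than r, m, n, p, b, f, v.
Applying these to Mivik 'nirirwod':
  nirirwod → nerirwod   (i→e after a consonant, before r)
  nerirwod → nererwod   (i→e after a consonant, before r)
  nererwod → nererwud   (o→u after a consonant, before a consonant other than r, m, n, p, b, f, v)
So the Orhanen cognate is 'nererwud'.

nererwud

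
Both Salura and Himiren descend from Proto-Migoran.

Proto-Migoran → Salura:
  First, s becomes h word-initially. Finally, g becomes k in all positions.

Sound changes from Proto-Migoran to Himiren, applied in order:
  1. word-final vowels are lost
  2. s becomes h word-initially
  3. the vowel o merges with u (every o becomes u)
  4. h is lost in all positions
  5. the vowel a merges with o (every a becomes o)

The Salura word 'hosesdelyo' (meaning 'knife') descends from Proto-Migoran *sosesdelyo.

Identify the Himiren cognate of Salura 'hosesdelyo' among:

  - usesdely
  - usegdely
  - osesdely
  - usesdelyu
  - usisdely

usesdely

Himiren: *sosesdelyo > sosesdely > hosesdely > husesdely > usesdely  (by apocope, debuccalisation, vowel merger, h-loss)
Only 'usesdely' matches the regular Himiren development of *sosesdelyo.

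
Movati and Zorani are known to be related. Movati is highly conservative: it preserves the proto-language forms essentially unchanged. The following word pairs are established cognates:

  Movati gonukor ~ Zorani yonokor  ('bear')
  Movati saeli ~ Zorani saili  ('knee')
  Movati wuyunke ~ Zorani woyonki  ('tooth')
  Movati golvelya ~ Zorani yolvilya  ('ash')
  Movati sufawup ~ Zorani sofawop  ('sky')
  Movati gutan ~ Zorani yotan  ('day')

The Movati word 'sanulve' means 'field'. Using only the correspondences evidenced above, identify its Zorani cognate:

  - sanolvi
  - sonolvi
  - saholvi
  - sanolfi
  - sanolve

sanolvi

gonukor ~ yonokor, wuyunke ~ woyonki — Movati u corresponds to Zorani o after a consonant, before a consonant other than r, m, n, p, b, f, v.
wuyunke ~ woyonki — Movati e corresponds to Zorani i word-finally.
Applying these to Movati 'sanulve':
  sanulve → sanolve   (u→o after a consonant, before a consonant other than r, m, n, p, b, f, v)
  sanolve → sanolvi   (e→i word-finally)
So the Zorani cognate is 'sanolvi'.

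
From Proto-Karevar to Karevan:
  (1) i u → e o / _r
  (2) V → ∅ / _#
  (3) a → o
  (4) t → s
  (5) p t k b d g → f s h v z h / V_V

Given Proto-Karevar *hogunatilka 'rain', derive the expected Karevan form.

Karevan: *hogunatilka
  hogunatilka (rule 1 does not apply)
  hogunatilka → hogunatilk   [apocope]
  hogunatilk → hogunotilk   [vowel merger]
  hogunotilk → hogunosilk   [unconditioned shift]
  hogunosilk → hohunosilk   [intervocalic lenition]
  giving Karevan hohunosilk.

hohunosilk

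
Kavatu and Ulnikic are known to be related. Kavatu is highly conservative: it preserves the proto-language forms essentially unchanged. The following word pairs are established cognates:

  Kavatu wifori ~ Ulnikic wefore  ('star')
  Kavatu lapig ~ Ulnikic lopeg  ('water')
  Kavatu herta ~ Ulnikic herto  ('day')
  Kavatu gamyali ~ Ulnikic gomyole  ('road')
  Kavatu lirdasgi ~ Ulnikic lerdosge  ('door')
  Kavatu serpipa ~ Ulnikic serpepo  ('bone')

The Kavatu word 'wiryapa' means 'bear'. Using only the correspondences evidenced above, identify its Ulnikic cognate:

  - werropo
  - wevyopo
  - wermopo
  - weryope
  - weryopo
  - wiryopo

weryopo

lirdasgi ~ lerdosge — Kavatu i corresponds to Ulnikic e after a consonant, before r.
lapig ~ lopeg — Kavatu a corresponds to Ulnikic o after a consonant, before a labial obstruent.
herta ~ herto, serpipa ~ serpepo — Kavatu a corresponds to Ulnikic o word-finally.
Applying these to Kavatu 'wiryapa':
  wiryapa → weryapa   (i→e after a consonant, before r)
  weryapa → weryopa   (a→o after a consonant, before a labial obstruent)
  weryopa → weryopo   (a→o word-finally)
So the Ulnikic cognate is 'weryopo'.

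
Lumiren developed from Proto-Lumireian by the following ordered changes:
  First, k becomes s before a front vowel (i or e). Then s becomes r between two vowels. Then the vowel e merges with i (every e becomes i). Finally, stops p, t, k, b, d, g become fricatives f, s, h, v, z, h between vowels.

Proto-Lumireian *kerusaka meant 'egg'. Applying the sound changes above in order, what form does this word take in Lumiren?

siruraha

Lumiren: *kerusaka > serusaka > seruraka > siruraka > siruraha  (by palatalisation, rhotacism, vowel merger, intervocalic lenition)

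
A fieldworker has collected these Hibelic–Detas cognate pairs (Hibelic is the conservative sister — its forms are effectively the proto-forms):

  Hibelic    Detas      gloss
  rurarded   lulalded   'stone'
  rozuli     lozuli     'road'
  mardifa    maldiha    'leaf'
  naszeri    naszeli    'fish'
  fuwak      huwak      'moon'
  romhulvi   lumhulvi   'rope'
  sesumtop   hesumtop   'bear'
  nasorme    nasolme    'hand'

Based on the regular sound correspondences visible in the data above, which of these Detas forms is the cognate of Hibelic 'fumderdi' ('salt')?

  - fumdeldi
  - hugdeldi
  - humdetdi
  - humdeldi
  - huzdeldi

fuwak ~ huwak — Hibelic f corresponds to Detas h word-initially before a back vowel.
rurarded ~ lulalded, mardifa ~ maldiha — Hibelic r corresponds to Detas l after a vowel, before a consonant other than r, m, n, p, b, f, v.
Applying these to Hibelic 'fumderdi':
  fumderdi → humderdi   (f→h word-initially before a back vowel)
  humderdi → humdeldi   (r→l after a vowel, before a consonant other than r, m, n, p, b, f, v)
So the Detas cognate is 'humdeldi'.

humdeldi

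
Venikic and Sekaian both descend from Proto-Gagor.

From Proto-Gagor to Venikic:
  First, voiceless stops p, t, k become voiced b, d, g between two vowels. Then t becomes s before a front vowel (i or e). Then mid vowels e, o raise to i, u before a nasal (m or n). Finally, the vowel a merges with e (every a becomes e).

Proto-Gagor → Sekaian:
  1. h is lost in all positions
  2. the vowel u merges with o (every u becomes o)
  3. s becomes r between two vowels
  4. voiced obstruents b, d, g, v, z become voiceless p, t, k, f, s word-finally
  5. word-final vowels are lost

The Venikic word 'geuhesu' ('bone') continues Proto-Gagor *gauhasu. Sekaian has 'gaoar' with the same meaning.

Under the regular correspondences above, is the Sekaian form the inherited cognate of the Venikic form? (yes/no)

Derive the expected Sekaian reflex of *gauhasu:
Sekaian: start from *gauhasu.
  rule 1 (h-loss): gauhasu → gauasu
  rule 2 (vowel merger): gauasu → gaoaso
  rule 3 (rhotacism): gaoaso → gaoaro
  rule 4: no change — gaoaro
  rule 5 (apocope): gaoaro → gaoar
  ⇒ Sekaian gaoar
Sekaian 'gaoar' matches the regular reflex exactly, so the pair is cognate.

yes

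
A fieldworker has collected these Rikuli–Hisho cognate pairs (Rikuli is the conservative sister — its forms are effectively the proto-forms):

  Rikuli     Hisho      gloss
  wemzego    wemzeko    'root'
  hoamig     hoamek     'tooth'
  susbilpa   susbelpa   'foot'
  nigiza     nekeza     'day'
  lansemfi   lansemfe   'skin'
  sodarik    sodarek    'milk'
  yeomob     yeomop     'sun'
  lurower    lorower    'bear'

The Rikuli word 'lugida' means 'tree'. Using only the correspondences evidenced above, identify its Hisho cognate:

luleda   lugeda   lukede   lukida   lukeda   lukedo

lukeda

nigiza ~ nekeza — Rikuli g corresponds to Hisho k between vowels (before a front vowel).
hoamig ~ hoamek, susbilpa ~ susbelpa — Rikuli i corresponds to Hisho e after a consonant, before a consonant other than r, m, n, p, b, f, v.
Applying these to Rikuli 'lugida':
  lugida → lukida   (g→k between vowels (before a front vowel))
  lukida → lukeda   (i→e after a consonant, before a consonant other than r, m, n, p, b, f, v)
So the Hisho cognate is 'lukeda'.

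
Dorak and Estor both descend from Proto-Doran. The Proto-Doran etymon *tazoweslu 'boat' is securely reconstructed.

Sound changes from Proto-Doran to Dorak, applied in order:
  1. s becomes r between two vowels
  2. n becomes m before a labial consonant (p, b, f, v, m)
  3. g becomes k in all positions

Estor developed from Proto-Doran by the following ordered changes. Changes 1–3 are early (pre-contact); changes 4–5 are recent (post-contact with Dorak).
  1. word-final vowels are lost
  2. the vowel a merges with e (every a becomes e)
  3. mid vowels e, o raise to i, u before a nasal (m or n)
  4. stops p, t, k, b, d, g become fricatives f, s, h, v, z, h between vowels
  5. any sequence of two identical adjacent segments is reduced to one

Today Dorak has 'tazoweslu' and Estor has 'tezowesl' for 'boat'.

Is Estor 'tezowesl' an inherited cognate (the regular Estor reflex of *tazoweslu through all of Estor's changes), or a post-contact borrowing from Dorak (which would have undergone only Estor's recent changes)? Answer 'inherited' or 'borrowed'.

inherited

If inherited, *tazoweslu would pass through all of Estor's changes:
Estor: *tazoweslu
  tazoweslu → tazowesl   [apocope]
  tazowesl → tezowesl   [vowel merger]
  tezowesl (rule 3 does not apply)
  tezowesl (rule 4 does not apply)
  tezowesl (rule 5 does not apply)
  giving Estor tezowesl.
If borrowed from Dorak 'tazoweslu' after the early changes, it would undergo only the recent ones:
  rule 4 (intervocalic lenition): no change (tazoweslu)
  rule 5 (degemination): no change (tazoweslu)
  ⇒ as a loan: tazoweslu
Estor 'tezowesl' matches the inherited outcome exactly, so it is an inherited cognate, not a loan.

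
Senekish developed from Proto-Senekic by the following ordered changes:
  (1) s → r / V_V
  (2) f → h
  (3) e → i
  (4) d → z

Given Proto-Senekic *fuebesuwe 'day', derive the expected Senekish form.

huibiruwi

Senekish: start from *fuebesuwe.
  rule 1 (rhotacism): fuebesuwe → fueberuwe
  rule 2 (unconditioned shift): fueberuwe → hueberuwe
  rule 3 (vowel merger): hueberuwe → huibiruwi
  rule 4: no change — huibiruwi
  ⇒ Senekish huibiruwi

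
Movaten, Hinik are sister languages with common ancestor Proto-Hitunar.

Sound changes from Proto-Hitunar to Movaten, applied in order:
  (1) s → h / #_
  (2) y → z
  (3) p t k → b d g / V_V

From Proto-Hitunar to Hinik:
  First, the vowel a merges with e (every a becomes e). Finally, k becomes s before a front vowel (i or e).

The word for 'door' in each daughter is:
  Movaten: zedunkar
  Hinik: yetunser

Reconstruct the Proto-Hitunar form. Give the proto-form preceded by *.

*yetunkar

Position 7: Movaten has a, Hinik has e. Movaten preserves a here (none of its changes turn any other segment into a), so the proto-segment is *a.
Position 6: Movaten has k, Hinik has s. Movaten preserves k here (none of its changes turn any other segment into k), so the proto-segment is *k.
Continuing position by position gives *yetunkar; check it forward:
Movaten: *yetunkar
  yetunkar (rule 1 does not apply)
  yetunkar → zetunkar   [unconditioned shift]
  zetunkar → zedunkar   [intervocalic voicing]
  giving Movaten zedunkar.
Hinik: *yetunkar > yetunker > yetunser  (by vowel merger, palatalisation)
Only *yetunkar yields all of Movaten zedunkar, Hinik yetunser.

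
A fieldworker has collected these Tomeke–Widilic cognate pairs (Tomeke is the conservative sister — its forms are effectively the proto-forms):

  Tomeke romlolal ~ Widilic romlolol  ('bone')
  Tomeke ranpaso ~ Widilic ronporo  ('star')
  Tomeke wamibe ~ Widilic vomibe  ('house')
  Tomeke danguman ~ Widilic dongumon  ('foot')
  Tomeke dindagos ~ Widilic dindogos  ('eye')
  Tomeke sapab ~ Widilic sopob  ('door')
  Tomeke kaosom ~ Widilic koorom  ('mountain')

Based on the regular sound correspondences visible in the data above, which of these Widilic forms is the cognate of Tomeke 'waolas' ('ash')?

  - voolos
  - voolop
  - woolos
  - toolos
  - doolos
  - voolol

voolos

wamibe ~ vomibe — Tomeke w corresponds to Widilic v word-initially before a back vowel.
kaosom ~ koorom — Tomeke a corresponds to Widilic o after a consonant, before a back vowel.
romlolal ~ romlolol, ranpaso ~ ronporo — Tomeke a corresponds to Widilic o after a consonant, before a consonant other than r, m, n, p, b, f, v.
Applying these to Tomeke 'waolas':
  waolas → vaolas   (w→v word-initially before a back vowel)
  vaolas → voolas   (a→o after a consonant, before a back vowel)
  voolas → voolos   (a→o after a consonant, before a consonant other than r, m, n, p, b, f, v)
So the Widilic cognate is 'voolos'.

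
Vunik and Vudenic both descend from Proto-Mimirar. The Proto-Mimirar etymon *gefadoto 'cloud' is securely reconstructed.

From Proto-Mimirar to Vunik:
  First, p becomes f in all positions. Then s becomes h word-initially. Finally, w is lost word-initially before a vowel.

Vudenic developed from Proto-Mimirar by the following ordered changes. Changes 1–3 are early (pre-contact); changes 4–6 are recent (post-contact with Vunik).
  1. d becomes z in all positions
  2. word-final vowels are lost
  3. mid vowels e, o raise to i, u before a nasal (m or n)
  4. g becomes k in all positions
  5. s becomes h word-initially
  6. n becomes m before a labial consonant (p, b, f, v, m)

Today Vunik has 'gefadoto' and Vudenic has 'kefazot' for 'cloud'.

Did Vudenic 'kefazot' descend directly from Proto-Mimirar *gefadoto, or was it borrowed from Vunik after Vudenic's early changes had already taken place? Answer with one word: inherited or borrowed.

inherited

If inherited, *gefadoto would pass through all of Vudenic's changes:
Vudenic: *gefadoto
  gefadoto → gefazoto   [unconditioned shift]
  gefazoto → gefazot   [apocope]
  gefazot (rule 3 does not apply)
  gefazot → kefazot   [unconditioned shift]
  kefazot (rule 5 does not apply)
  kefazot (rule 6 does not apply)
  giving Vudenic kefazot.
If borrowed from Vunik 'gefadoto' after the early changes, it would undergo only the recent ones:
  rule 4 (unconditioned shift): gefadoto → kefadoto
  rule 5 (debuccalisation): no change (kefadoto)
  rule 6 (nasal place assimilation): no change (kefadoto)
  ⇒ as a loan: kefadoto
Vudenic 'kefazot' matches the inherited outcome exactly, so it is an inherited cognate, not a loan.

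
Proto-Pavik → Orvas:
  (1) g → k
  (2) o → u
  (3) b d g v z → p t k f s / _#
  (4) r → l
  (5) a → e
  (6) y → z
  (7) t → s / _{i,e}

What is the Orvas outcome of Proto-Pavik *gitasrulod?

Orvas: start from *gitasrulod.
  rule 1 (unconditioned shift): gitasrulod → kitasrulod
  rule 2 (vowel merger): kitasrulod → kitasrulud
  rule 3 (final devoicing): kitasrulud → kitasrulut
  rule 4 (unconditioned shift): kitasrulut → kitaslulut
  rule 5 (vowel merger): kitaslulut → kiteslulut
  rule 6: no change — kiteslulut
  rule 7 (palatalisation): kiteslulut → kiseslulut
  ⇒ Orvas kiseslulut

kiseslulut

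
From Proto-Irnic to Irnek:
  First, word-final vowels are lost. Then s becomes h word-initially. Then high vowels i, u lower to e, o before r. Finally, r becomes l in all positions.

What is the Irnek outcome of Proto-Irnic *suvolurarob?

Irnek: *suvolurarob > huvolurarob > huvolorarob > huvololalob  (by debuccalisation, pre-rhotic lowering, unconditioned shift)

huvololalob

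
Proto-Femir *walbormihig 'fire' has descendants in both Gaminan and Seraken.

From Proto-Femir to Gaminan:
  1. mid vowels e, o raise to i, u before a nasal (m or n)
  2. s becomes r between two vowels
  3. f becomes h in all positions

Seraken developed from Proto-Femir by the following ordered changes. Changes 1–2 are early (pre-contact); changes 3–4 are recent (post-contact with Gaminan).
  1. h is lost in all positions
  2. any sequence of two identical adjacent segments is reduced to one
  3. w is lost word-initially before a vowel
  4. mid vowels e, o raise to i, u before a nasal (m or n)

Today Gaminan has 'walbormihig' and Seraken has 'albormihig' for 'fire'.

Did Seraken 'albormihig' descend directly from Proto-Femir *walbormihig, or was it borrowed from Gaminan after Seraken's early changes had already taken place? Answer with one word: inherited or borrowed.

borrowed

If inherited, *walbormihig would pass through all of Seraken's changes:
Seraken: start from *walbormihig.
  rule 1 (h-loss): walbormihig → walbormiig
  rule 2 (degemination): walbormiig → walbormig
  rule 3 (glide loss): walbormig → albormig
  rule 4: no change — albormig
  ⇒ Seraken albormig
If borrowed from Gaminan 'walbormihig' after the early changes, it would undergo only the recent ones:
  rule 3 (glide loss): walbormihig → albormihig
  rule 4 (pre-nasal raising): no change (albormihig)
  ⇒ as a loan: albormihig
Seraken 'albormihig' matches the loan outcome 'albormihig', not the inherited 'albormig' — it skipped the early Seraken changes, so it was borrowed from Gaminan.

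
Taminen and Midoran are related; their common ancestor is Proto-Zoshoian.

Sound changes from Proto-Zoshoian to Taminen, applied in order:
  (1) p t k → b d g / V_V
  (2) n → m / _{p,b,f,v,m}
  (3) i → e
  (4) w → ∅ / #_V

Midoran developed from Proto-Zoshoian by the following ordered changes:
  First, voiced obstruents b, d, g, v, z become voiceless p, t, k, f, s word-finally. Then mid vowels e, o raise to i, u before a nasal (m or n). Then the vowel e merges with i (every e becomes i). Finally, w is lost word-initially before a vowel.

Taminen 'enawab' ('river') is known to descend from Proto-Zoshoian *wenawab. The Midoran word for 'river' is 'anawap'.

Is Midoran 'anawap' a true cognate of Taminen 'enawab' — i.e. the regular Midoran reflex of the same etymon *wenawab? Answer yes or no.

no

Derive the expected Midoran reflex of *wenawab:
Midoran: *wenawab
  wenawab → wenawap   [final devoicing]
  wenawap → winawap   [pre-nasal raising]
  winawap (rule 3 does not apply)
  winawap → inawap   [glide loss]
  giving Midoran inawap.
The regular Midoran reflex would be 'inawap', but the attested form is 'anawap'. The correspondence is irregular, so they are not cognates (the Midoran form has a different source).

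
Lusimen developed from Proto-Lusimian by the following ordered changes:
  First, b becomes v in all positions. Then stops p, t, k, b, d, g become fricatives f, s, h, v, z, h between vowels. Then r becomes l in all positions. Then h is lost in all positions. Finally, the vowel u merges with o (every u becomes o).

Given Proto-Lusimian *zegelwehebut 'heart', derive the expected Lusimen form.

Lusimen: *zegelwehebut > zegelwehevut > zehelwehevut > zeelweevut > zeelweevot  (by unconditioned shift, intervocalic lenition, h-loss, vowel merger)

zeelweevot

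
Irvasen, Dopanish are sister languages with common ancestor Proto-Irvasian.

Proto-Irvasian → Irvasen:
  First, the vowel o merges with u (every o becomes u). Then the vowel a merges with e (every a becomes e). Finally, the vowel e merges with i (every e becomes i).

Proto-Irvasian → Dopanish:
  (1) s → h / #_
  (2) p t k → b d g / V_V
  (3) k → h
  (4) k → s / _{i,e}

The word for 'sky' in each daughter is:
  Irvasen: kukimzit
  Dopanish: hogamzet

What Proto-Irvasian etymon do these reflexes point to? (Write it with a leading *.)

*kokamzet

Position 2: Irvasen has u, Dopanish has o. Dopanish preserves o here (none of its changes turn any other segment into o), so the proto-segment is *o.
Position 3: Irvasen has k, Dopanish has g. Irvasen preserves k here (none of its changes turn any other segment into k), so the proto-segment is *k.
Position 4: Irvasen has i, Dopanish has a. Dopanish preserves a here (none of its changes turn any other segment into a), so the proto-segment is *a.
This points to *kokamzet. Verify forward in each daughter:
Irvasen: *kokamzet > kukamzet > kukemzet > kukimzit  (by vowel merger, vowel merger, vowel merger)
Dopanish: *kokamzet
  kokamzet (rule 1 does not apply)
  kokamzet → kogamzet   [intervocalic voicing]
  kogamzet → hogamzet   [unconditioned shift]
  hogamzet (rule 4 does not apply)
  giving Dopanish hogamzet.
No other proto-form is consistent with every reflex, so the reconstruction is *kokamzet.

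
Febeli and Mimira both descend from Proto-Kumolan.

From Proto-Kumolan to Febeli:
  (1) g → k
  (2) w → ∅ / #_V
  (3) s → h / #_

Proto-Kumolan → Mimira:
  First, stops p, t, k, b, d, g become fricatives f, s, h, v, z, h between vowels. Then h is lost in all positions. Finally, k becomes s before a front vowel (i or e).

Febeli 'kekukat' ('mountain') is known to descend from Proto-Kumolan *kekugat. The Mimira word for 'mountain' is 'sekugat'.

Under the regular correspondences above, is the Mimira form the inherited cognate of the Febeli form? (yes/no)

Derive the expected Mimira reflex of *kekugat:
Mimira: *kekugat > kehuhat > keuat > seuat  (by intervocalic lenition, h-loss, palatalisation)
The regular Mimira reflex would be 'seuat', but the attested form is 'sekugat'. The correspondence is irregular, so they are not cognates (the Mimira form has a different source).

no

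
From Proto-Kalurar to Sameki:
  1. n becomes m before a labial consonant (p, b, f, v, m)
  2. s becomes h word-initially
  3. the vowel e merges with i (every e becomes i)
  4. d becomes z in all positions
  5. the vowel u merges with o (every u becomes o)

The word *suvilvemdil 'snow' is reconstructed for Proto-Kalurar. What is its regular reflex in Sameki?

hovilvimzil

Sameki: *suvilvemdil > huvilvemdil > huvilvimdil > huvilvimzil > hovilvimzil  (by debuccalisation, vowel merger, unconditioned shift, vowel merger)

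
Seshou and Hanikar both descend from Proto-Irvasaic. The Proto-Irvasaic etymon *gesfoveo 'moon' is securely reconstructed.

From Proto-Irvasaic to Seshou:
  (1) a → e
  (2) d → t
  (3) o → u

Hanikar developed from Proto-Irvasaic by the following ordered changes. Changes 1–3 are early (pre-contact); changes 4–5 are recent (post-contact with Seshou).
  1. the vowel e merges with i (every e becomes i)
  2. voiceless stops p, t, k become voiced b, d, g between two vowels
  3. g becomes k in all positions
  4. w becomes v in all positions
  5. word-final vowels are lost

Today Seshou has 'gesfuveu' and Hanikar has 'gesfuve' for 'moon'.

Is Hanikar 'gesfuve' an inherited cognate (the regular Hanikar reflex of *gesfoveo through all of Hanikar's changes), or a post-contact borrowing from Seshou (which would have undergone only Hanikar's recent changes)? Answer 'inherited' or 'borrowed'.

borrowed

If inherited, *gesfoveo would pass through all of Hanikar's changes:
Hanikar: *gesfoveo > gisfovio > kisfovio > kisfovi  (by vowel merger, unconditioned shift, apocope)
If borrowed from Seshou 'gesfuveu' after the early changes, it would undergo only the recent ones:
  rule 4 (unconditioned shift): no change (gesfuveu)
  rule 5 (apocope): gesfuveu → gesfuve
  ⇒ as a loan: gesfuve
Hanikar 'gesfuve' matches the loan outcome 'gesfuve', not the inherited 'kisfovi' — it skipped the early Hanikar changes, so it was borrowed from Seshou.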